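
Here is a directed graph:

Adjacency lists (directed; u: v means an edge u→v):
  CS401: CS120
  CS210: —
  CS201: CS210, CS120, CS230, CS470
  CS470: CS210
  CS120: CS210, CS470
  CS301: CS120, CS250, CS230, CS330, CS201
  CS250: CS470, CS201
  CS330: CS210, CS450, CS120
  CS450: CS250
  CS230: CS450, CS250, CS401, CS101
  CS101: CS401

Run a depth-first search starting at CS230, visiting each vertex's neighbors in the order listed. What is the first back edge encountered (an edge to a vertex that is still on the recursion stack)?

DFS from CS230 (visiting each vertex's neighbors in the order listed); mark gray on enter, black on exit:
CS230 gray
  CS450 gray
    CS250 gray
      CS470 gray
        CS210 gray
        CS210 black
      CS470 black
      CS201 gray
        CS201→CS210: CS210 black — skip
        CS120 gray
          CS120→CS210: CS210 black — skip
          CS120→CS470: CS470 black — skip
        CS120 black
        CS201→CS230: CS230 is gray → back edge
First back edge: CS201 → CS230.

CS201→CS230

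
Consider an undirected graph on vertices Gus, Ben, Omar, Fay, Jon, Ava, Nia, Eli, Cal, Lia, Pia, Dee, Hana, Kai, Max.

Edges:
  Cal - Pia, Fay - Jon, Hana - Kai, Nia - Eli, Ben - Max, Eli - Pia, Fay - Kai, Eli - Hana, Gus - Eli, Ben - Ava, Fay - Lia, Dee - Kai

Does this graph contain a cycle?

DFS, tracking each vertex's parent; an edge to a visited non-parent vertex closes a cycle.
Start from Ben:
visit Ben (parent –)
  visit Ava (parent Ben)
    Ava–Ben: parent, skip
  visit Max (parent Ben)
    Max–Ben: parent, skip
visit Gus (parent –)
  visit Eli (parent Gus)
    visit Pia (parent Eli)
      visit Cal (parent Pia)
        Cal–Pia: parent, skip
      Pia–Eli: parent, skip
    visit Nia (parent Eli)
      Nia–Eli: parent, skip
    Eli–Gus: parent, skip
    visit Hana (parent Eli)
      visit Kai (parent Hana)
        Kai–Hana: parent, skip
        visit Fay (parent Kai)
          visit Lia (parent Fay)
            Lia–Fay: parent, skip
          Fay–Kai: parent, skip
          visit Jon (parent Fay)
            Jon–Fay: parent, skip
        visit Dee (parent Kai)
          Dee–Kai: parent, skip
      Hana–Eli: parent, skip
visit Omar (parent –)
No non-parent visited neighbor found — the graph is a forest.

No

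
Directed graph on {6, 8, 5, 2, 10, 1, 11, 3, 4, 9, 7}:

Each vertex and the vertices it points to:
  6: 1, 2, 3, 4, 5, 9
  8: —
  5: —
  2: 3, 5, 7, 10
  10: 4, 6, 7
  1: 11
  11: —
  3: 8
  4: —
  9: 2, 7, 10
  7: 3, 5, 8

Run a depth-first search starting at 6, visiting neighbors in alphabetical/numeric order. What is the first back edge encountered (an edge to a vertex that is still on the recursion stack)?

10->6

DFS from 6 (visiting neighbors in alphabetical/numeric order); mark gray on enter, black on exit:
6 gray
  1 gray
    11 gray
    11 black
  1 black
  2 gray
    3 gray
      8 gray
      8 black
    3 black
    5 gray
    5 black
    7 gray
      7→3: 3 black — skip
      7→5: 5 black — skip
      7→8: 8 black — skip
    7 black
    10 gray
      4 gray
      4 black
      10→6: 6 is gray → back edge
First back edge: 10 → 6.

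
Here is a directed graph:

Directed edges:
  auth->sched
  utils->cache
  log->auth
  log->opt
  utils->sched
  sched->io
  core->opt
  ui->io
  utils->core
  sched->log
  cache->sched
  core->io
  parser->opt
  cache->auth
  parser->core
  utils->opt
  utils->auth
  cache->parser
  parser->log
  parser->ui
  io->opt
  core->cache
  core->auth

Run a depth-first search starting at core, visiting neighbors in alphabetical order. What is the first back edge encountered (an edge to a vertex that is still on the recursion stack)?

log→auth

DFS from core (visiting neighbors in alphabetical order); mark gray on enter, black on exit:
core gray
  auth gray
    sched gray
      io gray
        opt gray
        opt black
      io black
      log gray
        log→auth: auth is gray → back edge
First back edge: log → auth.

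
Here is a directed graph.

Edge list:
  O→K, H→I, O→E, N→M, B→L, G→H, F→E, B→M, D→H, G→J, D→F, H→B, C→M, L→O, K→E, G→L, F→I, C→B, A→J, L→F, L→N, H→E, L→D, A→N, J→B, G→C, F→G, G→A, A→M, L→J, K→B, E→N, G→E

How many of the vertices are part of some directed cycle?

11

A vertex is on a directed cycle iff it belongs to a strongly connected component of size ≥ 2 (or has a self-loop).
The vertices on cycles are {A, B, C, D, F, G, H, J, K, L, O} — 11 in total.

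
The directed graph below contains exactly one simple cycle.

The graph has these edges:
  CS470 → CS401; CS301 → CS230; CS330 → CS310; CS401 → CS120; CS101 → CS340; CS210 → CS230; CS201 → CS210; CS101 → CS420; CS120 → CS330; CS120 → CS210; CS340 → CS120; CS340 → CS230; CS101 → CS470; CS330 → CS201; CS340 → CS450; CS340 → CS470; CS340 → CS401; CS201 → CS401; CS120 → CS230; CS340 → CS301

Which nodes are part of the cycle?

DFS with gray/black marking from CS120:
CS120 gray
  CS230 gray
  CS230 black
  CS210 gray
    CS210→CS230: CS230 black — skip
  CS210 black
  CS330 gray
    CS201 gray
      CS201→CS210: CS210 black — skip
      CS401 gray
        CS401→CS120: CS120 is gray → back edge
Back edge closes the cycle CS120 → CS330 → CS201 → CS401 → CS120; its vertices are {CS120, CS201, CS330, CS401}.

CS120, CS201, CS330, CS401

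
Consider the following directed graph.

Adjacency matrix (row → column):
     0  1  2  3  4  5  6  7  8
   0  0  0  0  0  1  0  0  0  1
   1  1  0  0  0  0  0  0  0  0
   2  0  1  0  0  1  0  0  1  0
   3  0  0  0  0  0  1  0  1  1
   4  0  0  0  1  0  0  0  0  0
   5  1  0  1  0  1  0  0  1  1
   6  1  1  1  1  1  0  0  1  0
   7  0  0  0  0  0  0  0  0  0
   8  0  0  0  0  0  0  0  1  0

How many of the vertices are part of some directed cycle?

6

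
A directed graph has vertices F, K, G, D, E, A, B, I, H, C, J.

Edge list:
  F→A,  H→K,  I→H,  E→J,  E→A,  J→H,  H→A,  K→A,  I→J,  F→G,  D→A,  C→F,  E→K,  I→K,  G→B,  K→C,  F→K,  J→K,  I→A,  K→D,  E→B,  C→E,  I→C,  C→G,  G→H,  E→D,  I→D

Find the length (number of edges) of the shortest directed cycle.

3

For each vertex v, BFS finds the shortest path from v back to v.
The shortest such closed walk is C → E → K → C, length 3.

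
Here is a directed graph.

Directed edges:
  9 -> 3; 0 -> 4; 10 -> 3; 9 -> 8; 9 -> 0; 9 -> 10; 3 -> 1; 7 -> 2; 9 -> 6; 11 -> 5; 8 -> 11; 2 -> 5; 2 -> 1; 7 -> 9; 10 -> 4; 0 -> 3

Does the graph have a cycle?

No

DFS with white/gray/black marking, starting from 7:
7 gray
  2 gray
    1 gray
    1 black
    5 gray
    5 black
  2 black
  9 gray
    10 gray
      4 gray
      4 black
      3 gray
        3→1: 1 black — skip
      3 black
    10 black
    8 gray
      11 gray
        11→5: 5 black — skip
      11 black
    8 black
    9→3: 3 black — skip
    0 gray
      0→3: 3 black — skip
      0→4: 4 black — skip
    0 black
    6 gray
    6 black
  9 black
7 black
Every edge goes to a white or black vertex — no back edge, so the graph is acyclic.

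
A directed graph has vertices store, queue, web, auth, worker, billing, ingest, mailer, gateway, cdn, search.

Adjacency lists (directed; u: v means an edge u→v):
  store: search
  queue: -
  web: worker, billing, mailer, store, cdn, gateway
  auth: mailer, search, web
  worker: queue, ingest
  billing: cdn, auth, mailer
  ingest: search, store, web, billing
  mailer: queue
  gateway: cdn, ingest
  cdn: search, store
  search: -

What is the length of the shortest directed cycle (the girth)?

For each vertex v, BFS finds the shortest path from v back to v.
The shortest such closed walk is web → gateway → ingest → web, length 3.

3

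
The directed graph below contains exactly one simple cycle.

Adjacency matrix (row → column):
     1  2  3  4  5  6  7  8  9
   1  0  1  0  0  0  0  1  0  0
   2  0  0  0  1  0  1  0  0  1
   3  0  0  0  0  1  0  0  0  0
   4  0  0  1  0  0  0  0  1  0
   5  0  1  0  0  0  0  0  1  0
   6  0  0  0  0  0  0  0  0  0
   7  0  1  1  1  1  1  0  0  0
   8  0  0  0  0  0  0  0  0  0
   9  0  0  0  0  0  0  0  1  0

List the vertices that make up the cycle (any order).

DFS with gray/black marking from 5:
5 gray
  2 gray
    6 gray
    6 black
    9 gray
      8 gray
      8 black
    9 black
    4 gray
      4→8: 8 black — skip
      3 gray
        3→5: 5 is gray → back edge
Back edge closes the cycle 5 → 2 → 4 → 3 → 5; its vertices are {2, 3, 4, 5}.

2, 3, 4, 5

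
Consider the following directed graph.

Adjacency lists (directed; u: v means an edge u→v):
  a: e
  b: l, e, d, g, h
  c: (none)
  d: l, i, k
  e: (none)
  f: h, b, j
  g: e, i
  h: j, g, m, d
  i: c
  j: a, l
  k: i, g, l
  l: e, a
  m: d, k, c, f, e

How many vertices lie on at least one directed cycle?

A vertex is on a directed cycle iff it belongs to a strongly connected component of size ≥ 2 (or has a self-loop).
The vertices on cycles are {b, f, h, m} — 4 in total.

4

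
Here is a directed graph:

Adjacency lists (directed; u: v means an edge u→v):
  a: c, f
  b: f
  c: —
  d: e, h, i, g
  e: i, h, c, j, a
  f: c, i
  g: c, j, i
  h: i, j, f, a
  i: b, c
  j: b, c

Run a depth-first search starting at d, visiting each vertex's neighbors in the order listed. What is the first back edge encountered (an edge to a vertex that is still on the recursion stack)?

f→i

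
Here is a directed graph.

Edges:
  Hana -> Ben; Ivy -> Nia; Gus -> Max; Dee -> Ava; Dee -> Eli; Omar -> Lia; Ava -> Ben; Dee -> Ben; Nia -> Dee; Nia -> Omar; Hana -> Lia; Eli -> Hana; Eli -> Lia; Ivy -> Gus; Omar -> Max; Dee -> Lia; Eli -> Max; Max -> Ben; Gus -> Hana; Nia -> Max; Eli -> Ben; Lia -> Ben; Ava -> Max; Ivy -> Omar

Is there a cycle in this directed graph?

DFS with white/gray/black marking, starting from Dee:
Dee gray
  Eli gray
    Max gray
      Ben gray
      Ben black
    Max black
    Eli→Ben: Ben black — skip
    Lia gray
      Lia→Ben: Ben black — skip
    Lia black
    Hana gray
      Hana→Ben: Ben black — skip
      Hana→Lia: Lia black — skip
    Hana black
  Eli black
  Dee→Lia: Lia black — skip
  Ava gray
    Ava→Max: Max black — skip
    Ava→Ben: Ben black — skip
  Ava black
  Dee→Ben: Ben black — skip
Dee black
Ivy gray
  Nia gray
    Nia→Max: Max black — skip
    Nia→Dee: Dee black — skip
    Omar gray
      Omar→Max: Max black — skip
      Omar→Lia: Lia black — skip
    Omar black
  Nia black
  Gus gray
    Gus→Hana: Hana black — skip
    Gus→Max: Max black — skip
  Gus black
  Ivy→Omar: Omar black — skip
Ivy black
Every edge goes to a white or black vertex — no back edge, so the graph is acyclic.

No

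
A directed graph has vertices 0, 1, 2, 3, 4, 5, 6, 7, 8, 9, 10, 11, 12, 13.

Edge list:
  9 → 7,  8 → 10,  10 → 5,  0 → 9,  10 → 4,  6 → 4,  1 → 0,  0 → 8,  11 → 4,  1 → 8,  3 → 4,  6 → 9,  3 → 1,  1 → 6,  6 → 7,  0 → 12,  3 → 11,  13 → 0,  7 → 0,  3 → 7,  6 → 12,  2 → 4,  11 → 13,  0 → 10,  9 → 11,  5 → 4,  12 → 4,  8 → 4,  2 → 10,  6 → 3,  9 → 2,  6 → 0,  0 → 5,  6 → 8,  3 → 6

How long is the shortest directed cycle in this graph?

For each vertex v, BFS finds the shortest path from v back to v.
The shortest such closed walk is 6 → 3 → 6, length 2.

2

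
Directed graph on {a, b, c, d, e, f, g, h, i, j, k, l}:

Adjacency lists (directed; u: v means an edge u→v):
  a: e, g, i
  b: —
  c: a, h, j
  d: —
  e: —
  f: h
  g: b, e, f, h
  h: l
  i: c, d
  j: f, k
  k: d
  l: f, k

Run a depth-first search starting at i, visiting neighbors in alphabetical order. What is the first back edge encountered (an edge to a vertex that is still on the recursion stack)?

l->f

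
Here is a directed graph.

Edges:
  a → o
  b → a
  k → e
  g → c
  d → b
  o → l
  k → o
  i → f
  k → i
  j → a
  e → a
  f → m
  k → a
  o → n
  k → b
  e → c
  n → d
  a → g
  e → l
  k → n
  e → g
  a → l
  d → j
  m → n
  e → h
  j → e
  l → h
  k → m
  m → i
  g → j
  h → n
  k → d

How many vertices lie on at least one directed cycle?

13

A vertex is on a directed cycle iff it belongs to a strongly connected component of size ≥ 2 (or has a self-loop).
The vertices on cycles are {a, b, d, e, f, g, h, i, j, l, m, n, o} — 13 in total.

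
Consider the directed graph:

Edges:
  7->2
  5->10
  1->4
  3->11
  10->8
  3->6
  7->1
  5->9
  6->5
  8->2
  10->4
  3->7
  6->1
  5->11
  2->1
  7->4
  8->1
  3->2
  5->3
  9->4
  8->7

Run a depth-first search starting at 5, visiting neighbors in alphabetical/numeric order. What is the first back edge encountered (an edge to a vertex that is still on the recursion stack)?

6->5

DFS from 5 (visiting neighbors in alphabetical/numeric order); mark gray on enter, black on exit:
5 gray
  3 gray
    2 gray
      1 gray
        4 gray
        4 black
      1 black
    2 black
    6 gray
      6→1: 1 black — skip
      6→5: 5 is gray → back edge
First back edge: 6 → 5.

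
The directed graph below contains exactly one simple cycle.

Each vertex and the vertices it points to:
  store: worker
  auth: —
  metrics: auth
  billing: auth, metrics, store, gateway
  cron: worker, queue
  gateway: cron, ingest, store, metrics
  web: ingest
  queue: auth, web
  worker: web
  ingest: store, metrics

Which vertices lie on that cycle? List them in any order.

web, store, ingest, worker

DFS with gray/black marking from ingest:
ingest gray
  store gray
    worker gray
      web gray
        web→ingest: ingest is gray → back edge
Back edge closes the cycle ingest → store → worker → web → ingest; its vertices are {web, store, ingest, worker}.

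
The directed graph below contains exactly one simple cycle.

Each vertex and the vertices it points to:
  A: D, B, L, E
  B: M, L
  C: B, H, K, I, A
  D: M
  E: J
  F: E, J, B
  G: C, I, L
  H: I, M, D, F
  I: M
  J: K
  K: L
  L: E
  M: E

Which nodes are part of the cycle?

E, J, K, L

DFS with gray/black marking from J:
J gray
  K gray
    L gray
      E gray
        E→J: J is gray → back edge
Back edge closes the cycle J → K → L → E → J; its vertices are {E, J, K, L}.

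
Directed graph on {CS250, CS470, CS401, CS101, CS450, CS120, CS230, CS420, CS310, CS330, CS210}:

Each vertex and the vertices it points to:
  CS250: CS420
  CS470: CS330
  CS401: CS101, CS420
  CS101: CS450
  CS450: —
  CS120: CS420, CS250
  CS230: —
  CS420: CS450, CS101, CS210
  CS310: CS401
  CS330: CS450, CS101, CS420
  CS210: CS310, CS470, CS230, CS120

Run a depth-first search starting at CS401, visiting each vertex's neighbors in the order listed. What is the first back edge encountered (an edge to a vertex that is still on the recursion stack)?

DFS from CS401 (visiting each vertex's neighbors in the order listed); mark gray on enter, black on exit:
CS401 gray
  CS101 gray
    CS450 gray
    CS450 black
  CS101 black
  CS420 gray
    CS420→CS450: CS450 black — skip
    CS420→CS101: CS101 black — skip
    CS210 gray
      CS310 gray
        CS310→CS401: CS401 is gray → back edge
First back edge: CS310 → CS401.

CS310->CS401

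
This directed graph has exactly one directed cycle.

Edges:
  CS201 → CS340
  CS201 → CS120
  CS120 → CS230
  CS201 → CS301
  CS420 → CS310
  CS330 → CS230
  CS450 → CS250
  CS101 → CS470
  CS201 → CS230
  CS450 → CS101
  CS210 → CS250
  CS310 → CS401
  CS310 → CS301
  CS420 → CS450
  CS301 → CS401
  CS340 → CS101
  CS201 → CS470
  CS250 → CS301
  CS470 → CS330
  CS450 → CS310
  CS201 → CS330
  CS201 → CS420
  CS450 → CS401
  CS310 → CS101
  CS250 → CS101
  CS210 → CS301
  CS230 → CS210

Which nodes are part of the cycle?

DFS with gray/black marking from CS470:
CS470 gray
  CS330 gray
    CS230 gray
      CS210 gray
        CS301 gray
          CS401 gray
          CS401 black
        CS301 black
        CS250 gray
          CS250→CS301: CS301 black — skip
          CS101 gray
            CS101→CS470: CS470 is gray → back edge
Back edge closes the cycle CS470 → CS330 → CS230 → CS210 → CS250 → CS101 → CS470; its vertices are {CS101, CS210, CS230, CS250, CS330, CS470}.

CS101, CS210, CS230, CS250, CS330, CS470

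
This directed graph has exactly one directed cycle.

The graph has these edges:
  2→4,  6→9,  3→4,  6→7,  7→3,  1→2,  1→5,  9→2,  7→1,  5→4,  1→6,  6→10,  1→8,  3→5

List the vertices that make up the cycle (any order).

DFS with gray/black marking from 6:
6 gray
  9 gray
    2 gray
      4 gray
      4 black
    2 black
  9 black
  7 gray
    3 gray
      5 gray
        5→4: 4 black — skip
      5 black
      3→4: 4 black — skip
    3 black
    1 gray
      1→6: 6 is gray → back edge
Back edge closes the cycle 6 → 7 → 1 → 6; its vertices are {1, 6, 7}.

1, 6, 7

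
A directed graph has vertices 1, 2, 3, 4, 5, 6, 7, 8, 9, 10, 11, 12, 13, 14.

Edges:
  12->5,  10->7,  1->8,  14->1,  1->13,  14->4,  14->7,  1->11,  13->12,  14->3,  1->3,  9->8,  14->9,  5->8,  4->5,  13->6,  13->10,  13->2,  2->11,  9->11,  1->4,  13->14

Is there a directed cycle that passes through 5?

5 lies on a cycle iff there is a path from 5 back to itself.
Exploring from 5, it never reaches itself; equivalently, its strongly connected component is a singleton.

No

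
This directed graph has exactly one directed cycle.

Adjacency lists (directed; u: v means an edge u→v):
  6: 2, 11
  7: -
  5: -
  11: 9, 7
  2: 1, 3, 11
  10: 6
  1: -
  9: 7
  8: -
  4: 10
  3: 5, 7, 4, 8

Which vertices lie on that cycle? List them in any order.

DFS with gray/black marking from 6:
6 gray
  2 gray
    1 gray
    1 black
    3 gray
      5 gray
      5 black
      7 gray
      7 black
      4 gray
        10 gray
          10→6: 6 is gray → back edge
Back edge closes the cycle 6 → 2 → 3 → 4 → 10 → 6; its vertices are {2, 3, 4, 6, 10}.

2, 3, 4, 6, 10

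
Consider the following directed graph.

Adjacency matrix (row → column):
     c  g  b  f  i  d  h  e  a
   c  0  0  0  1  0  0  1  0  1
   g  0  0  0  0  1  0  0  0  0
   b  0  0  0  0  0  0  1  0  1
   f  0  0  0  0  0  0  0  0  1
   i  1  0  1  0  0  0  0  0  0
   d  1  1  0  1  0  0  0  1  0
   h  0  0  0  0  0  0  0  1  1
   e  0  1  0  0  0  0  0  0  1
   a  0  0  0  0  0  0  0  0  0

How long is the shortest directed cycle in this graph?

5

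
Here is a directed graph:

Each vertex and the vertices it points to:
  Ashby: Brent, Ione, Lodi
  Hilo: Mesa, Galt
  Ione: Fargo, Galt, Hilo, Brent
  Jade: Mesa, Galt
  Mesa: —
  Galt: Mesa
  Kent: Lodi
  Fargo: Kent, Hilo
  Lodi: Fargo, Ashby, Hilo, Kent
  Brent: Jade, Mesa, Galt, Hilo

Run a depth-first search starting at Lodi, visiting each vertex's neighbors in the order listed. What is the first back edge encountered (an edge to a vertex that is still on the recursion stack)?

Kent→Lodi

DFS from Lodi (visiting each vertex's neighbors in the order listed); mark gray on enter, black on exit:
Lodi gray
  Fargo gray
    Kent gray
      Kent→Lodi: Lodi is gray → back edge
First back edge: Kent → Lodi.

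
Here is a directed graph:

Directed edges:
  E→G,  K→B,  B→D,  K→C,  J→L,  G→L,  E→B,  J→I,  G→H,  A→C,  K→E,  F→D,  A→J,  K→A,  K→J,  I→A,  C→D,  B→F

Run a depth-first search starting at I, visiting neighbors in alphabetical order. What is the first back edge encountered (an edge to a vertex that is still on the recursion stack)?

J->I

DFS from I (visiting neighbors in alphabetical order); mark gray on enter, black on exit:
I gray
  A gray
    C gray
      D gray
      D black
    C black
    J gray
      J→I: I is gray → back edge
First back edge: J → I.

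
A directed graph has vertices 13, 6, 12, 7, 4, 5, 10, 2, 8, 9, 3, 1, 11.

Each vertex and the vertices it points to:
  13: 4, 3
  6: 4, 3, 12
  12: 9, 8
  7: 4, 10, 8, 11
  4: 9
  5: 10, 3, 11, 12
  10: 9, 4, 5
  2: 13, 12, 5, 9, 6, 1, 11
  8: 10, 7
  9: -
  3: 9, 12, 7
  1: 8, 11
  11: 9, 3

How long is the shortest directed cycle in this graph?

2

For each vertex v, BFS finds the shortest path from v back to v.
The shortest such closed walk is 8 → 7 → 8, length 2.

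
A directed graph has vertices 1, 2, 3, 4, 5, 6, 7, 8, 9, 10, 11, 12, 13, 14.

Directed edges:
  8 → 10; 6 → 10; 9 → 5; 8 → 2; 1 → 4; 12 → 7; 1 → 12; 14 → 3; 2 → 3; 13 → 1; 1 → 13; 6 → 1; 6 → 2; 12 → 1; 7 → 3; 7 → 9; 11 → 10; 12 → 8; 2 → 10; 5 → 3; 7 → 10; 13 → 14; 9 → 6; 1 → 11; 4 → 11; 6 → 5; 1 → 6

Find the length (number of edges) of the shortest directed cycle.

2

For each vertex v, BFS finds the shortest path from v back to v.
The shortest such closed walk is 1 → 6 → 1, length 2.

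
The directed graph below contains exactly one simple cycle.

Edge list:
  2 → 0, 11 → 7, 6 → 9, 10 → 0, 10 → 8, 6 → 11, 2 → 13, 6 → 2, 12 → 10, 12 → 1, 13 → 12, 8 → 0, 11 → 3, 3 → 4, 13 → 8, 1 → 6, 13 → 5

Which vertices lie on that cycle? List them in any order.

1, 2, 6, 12, 13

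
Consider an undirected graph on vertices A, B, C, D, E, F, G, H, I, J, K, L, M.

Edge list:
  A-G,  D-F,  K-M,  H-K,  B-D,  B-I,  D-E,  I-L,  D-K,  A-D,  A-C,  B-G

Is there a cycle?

DFS, tracking each vertex's parent; an edge to a visited non-parent vertex closes a cycle.
Start from D:
visit D (parent –)
  visit B (parent D)
    visit G (parent B)
      G–B: parent, skip
      visit A (parent G)
        visit C (parent A)
          C–A: parent, skip
        A–D: D visited and ≠ parent → cycle
Cycle: D – B – G – A – D.

Yes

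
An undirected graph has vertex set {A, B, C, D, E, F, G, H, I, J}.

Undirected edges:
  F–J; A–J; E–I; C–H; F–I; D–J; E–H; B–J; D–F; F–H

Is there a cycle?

Yes

DFS, tracking each vertex's parent; an edge to a visited non-parent vertex closes a cycle.
Start from B:
visit B (parent –)
  visit J (parent B)
    J–B: parent, skip
    visit A (parent J)
      A–J: parent, skip
    visit D (parent J)
      D–J: parent, skip
      visit F (parent D)
        visit H (parent F)
          H–F: parent, skip
          visit E (parent H)
            E–H: parent, skip
            visit I (parent E)
              I–F: F visited and ≠ parent → cycle
Cycle: F – H – E – I – F.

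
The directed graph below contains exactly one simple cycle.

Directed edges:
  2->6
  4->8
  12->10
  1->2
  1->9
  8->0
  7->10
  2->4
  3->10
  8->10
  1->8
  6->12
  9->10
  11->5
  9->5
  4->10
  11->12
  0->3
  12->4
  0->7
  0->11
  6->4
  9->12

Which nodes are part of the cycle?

DFS with gray/black marking from 8:
8 gray
  10 gray
  10 black
  0 gray
    11 gray
      12 gray
        12→10: 10 black — skip
        4 gray
          4→10: 10 black — skip
          4→8: 8 is gray → back edge
Back edge closes the cycle 8 → 0 → 11 → 12 → 4 → 8; its vertices are {0, 4, 8, 11, 12}.

0, 4, 8, 11, 12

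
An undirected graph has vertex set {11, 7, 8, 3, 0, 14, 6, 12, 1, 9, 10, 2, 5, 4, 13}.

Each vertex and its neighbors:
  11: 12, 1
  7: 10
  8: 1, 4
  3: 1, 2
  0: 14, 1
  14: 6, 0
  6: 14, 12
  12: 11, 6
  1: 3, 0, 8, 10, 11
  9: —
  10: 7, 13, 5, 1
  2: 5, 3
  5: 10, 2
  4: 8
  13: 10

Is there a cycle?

Yes

DFS, tracking each vertex's parent; an edge to a visited non-parent vertex closes a cycle.
Start from 12:
visit 12 (parent –)
  visit 11 (parent 12)
    11–12: parent, skip
    visit 1 (parent 11)
      visit 3 (parent 1)
        3–1: parent, skip
        visit 2 (parent 3)
          visit 5 (parent 2)
            visit 10 (parent 5)
              visit 7 (parent 10)
                7–10: parent, skip
              visit 13 (parent 10)
                13–10: parent, skip
              10–5: parent, skip
              10–1: 1 visited and ≠ parent → cycle
Cycle: 1 – 3 – 2 – 5 – 10 – 1.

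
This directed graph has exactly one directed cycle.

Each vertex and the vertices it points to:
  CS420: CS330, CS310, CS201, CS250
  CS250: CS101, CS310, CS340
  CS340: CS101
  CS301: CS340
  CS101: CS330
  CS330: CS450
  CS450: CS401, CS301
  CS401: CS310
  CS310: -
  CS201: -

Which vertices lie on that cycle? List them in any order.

CS101, CS301, CS330, CS340, CS450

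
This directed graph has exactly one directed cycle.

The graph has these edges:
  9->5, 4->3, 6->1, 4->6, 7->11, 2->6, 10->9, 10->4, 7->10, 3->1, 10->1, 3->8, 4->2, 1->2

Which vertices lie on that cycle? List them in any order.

1, 2, 6

DFS with gray/black marking from 2:
2 gray
  6 gray
    1 gray
      1→2: 2 is gray → back edge
Back edge closes the cycle 2 → 6 → 1 → 2; its vertices are {1, 2, 6}.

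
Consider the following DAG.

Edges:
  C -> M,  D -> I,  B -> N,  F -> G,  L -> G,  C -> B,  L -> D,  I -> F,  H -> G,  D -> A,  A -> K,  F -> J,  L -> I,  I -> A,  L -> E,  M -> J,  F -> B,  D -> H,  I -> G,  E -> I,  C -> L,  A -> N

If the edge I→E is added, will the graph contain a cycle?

Yes

Adding I→E creates a cycle iff E can already reach I.
Path from E: E → I.
So E → … → I → E is a cycle.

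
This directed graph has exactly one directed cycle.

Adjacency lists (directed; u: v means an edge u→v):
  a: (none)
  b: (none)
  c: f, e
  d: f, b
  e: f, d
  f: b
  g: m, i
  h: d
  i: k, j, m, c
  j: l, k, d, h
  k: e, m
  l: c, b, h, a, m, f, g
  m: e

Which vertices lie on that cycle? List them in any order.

g, i, j, l

DFS with gray/black marking from g:
g gray
  m gray
    e gray
      f gray
        b gray
        b black
      f black
      d gray
        d→f: f black — skip
        d→b: b black — skip
      d black
    e black
  m black
  i gray
    k gray
      k→e: e black — skip
      k→m: m black — skip
    k black
    j gray
      l gray
        c gray
          c→f: f black — skip
          c→e: e black — skip
        c black
        l→b: b black — skip
        h gray
          h→d: d black — skip
        h black
        a gray
        a black
        l→m: m black — skip
        l→f: f black — skip
        l→g: g is gray → back edge
Back edge closes the cycle g → i → j → l → g; its vertices are {g, i, j, l}.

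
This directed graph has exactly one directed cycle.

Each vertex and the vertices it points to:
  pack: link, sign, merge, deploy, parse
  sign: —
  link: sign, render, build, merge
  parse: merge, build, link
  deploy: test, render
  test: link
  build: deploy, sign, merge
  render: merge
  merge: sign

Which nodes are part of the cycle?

link, test, build, deploy

DFS with gray/black marking from deploy:
deploy gray
  test gray
    link gray
      sign gray
      sign black
      render gray
        merge gray
          merge→sign: sign black — skip
        merge black
      render black
      build gray
        build→deploy: deploy is gray → back edge
Back edge closes the cycle deploy → test → link → build → deploy; its vertices are {link, test, build, deploy}.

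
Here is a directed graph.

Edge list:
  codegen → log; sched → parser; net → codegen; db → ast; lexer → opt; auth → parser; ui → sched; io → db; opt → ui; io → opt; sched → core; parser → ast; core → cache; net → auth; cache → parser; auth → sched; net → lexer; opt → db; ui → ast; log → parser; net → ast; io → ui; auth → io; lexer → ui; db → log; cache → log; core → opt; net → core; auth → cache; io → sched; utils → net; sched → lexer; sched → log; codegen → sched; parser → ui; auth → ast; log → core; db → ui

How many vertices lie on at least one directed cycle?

9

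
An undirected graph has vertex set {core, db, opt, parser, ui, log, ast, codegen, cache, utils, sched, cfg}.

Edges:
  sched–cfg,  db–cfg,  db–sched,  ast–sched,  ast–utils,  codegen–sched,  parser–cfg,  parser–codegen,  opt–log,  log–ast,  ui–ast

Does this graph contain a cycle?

Yes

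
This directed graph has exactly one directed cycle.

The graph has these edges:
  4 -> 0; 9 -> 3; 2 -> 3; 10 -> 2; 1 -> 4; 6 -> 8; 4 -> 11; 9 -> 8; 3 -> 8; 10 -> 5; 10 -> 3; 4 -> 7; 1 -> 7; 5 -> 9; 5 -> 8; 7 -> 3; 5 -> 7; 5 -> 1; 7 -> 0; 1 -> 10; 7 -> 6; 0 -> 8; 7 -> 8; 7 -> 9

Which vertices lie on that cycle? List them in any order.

DFS with gray/black marking from 5:
5 gray
  7 gray
    6 gray
      8 gray
      8 black
    6 black
    7→8: 8 black — skip
    3 gray
      3→8: 8 black — skip
    3 black
    9 gray
      9→3: 3 black — skip
      9→8: 8 black — skip
    9 black
    0 gray
      0→8: 8 black — skip
    0 black
  7 black
  1 gray
    4 gray
      4→7: 7 black — skip
      4→0: 0 black — skip
      11 gray
      11 black
    4 black
    10 gray
      10→3: 3 black — skip
      10→5: 5 is gray → back edge
Back edge closes the cycle 5 → 1 → 10 → 5; its vertices are {1, 5, 10}.

1, 5, 10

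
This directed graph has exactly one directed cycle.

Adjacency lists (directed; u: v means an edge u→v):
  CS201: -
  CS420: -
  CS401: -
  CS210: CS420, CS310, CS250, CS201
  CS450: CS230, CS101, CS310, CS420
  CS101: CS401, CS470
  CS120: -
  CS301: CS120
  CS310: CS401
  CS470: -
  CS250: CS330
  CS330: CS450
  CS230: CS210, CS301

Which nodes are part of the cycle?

DFS with gray/black marking from CS450:
CS450 gray
  CS230 gray
    CS210 gray
      CS420 gray
      CS420 black
      CS310 gray
        CS401 gray
        CS401 black
      CS310 black
      CS250 gray
        CS330 gray
          CS330→CS450: CS450 is gray → back edge
Back edge closes the cycle CS450 → CS230 → CS210 → CS250 → CS330 → CS450; its vertices are {CS210, CS230, CS250, CS330, CS450}.

CS210, CS230, CS250, CS330, CS450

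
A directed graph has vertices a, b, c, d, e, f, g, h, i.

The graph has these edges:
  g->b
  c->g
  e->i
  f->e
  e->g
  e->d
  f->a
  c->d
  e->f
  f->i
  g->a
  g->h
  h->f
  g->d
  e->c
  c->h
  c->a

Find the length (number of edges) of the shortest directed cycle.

For each vertex v, BFS finds the shortest path from v back to v.
The shortest such closed walk is f → e → f, length 2.

2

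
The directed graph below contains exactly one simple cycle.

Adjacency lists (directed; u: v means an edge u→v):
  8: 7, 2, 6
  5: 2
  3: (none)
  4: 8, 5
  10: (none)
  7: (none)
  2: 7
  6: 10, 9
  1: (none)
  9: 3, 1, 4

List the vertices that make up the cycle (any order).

4, 6, 8, 9

DFS with gray/black marking from 9:
9 gray
  3 gray
  3 black
  1 gray
  1 black
  4 gray
    8 gray
      7 gray
      7 black
      2 gray
        2→7: 7 black — skip
      2 black
      6 gray
        10 gray
        10 black
        6→9: 9 is gray → back edge
Back edge closes the cycle 9 → 4 → 8 → 6 → 9; its vertices are {4, 6, 8, 9}.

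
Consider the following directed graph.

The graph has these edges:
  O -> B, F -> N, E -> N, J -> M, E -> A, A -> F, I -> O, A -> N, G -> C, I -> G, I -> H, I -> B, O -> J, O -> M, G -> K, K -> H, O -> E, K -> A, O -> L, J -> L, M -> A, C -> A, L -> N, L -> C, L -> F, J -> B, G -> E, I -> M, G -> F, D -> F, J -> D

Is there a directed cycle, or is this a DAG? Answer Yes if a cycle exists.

No

DFS with white/gray/black marking, starting from A:
A gray
  N gray
  N black
  F gray
    F→N: N black — skip
  F black
A black
B gray
B black
C gray
  C→A: A black — skip
C black
D gray
  D→F: F black — skip
D black
E gray
  E→N: N black — skip
  E→A: A black — skip
E black
G gray
  G→C: C black — skip
  G→F: F black — skip
  K gray
    H gray
    H black
    K→A: A black — skip
  K black
  G→E: E black — skip
G black
I gray
  I→G: G black — skip
  I→H: H black — skip
  M gray
    M→A: A black — skip
  M black
  I→B: B black — skip
  O gray
    O→B: B black — skip
    O→E: E black — skip
    J gray
      L gray
        L→C: C black — skip
        L→N: N black — skip
        L→F: F black — skip
      L black
      J→M: M black — skip
      J→D: D black — skip
      J→B: B black — skip
    J black
    O→M: M black — skip
    O→L: L black — skip
  O black
I black
Every edge goes to a white or black vertex — no back edge, so the graph is acyclic.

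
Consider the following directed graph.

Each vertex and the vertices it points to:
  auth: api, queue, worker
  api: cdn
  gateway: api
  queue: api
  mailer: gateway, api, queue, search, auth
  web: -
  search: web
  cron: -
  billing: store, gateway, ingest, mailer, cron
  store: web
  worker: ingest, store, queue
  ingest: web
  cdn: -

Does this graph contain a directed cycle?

DFS with white/gray/black marking, starting from search:
search gray
  web gray
  web black
search black
auth gray
  api gray
    cdn gray
    cdn black
  api black
  queue gray
    queue→api: api black — skip
  queue black
  worker gray
    ingest gray
      ingest→web: web black — skip
    ingest black
    store gray
      store→web: web black — skip
    store black
    worker→queue: queue black — skip
  worker black
auth black
gateway gray
  gateway→api: api black — skip
gateway black
mailer gray
  mailer→gateway: gateway black — skip
  mailer→api: api black — skip
  mailer→queue: queue black — skip
  mailer→search: search black — skip
  mailer→auth: auth black — skip
mailer black
cron gray
cron black
billing gray
  billing→store: store black — skip
  billing→gateway: gateway black — skip
  billing→ingest: ingest black — skip
  billing→mailer: mailer black — skip
  billing→cron: cron black — skip
billing black
Every edge goes to a white or black vertex — no back edge, so the graph is acyclic.

No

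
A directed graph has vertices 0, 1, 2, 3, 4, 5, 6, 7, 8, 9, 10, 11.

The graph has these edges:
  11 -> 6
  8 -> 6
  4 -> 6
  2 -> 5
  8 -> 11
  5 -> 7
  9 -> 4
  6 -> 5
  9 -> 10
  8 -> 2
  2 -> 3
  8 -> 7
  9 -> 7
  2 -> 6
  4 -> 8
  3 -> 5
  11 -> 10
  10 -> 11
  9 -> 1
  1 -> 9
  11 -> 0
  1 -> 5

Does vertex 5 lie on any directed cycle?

No

5 lies on a cycle iff there is a path from 5 back to itself.
Exploring from 5, it never reaches itself; equivalently, its strongly connected component is a singleton.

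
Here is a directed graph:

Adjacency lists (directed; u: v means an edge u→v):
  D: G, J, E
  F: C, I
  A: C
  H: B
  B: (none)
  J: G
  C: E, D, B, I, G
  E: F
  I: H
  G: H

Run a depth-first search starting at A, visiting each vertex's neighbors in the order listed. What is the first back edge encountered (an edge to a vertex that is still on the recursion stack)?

F→C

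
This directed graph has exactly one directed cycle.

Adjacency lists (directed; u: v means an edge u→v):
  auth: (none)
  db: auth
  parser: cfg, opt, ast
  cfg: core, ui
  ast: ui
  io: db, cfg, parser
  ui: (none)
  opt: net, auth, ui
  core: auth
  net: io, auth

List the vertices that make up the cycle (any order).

io, net, opt, parser

DFS with gray/black marking from io:
io gray
  db gray
    auth gray
    auth black
  db black
  cfg gray
    core gray
      core→auth: auth black — skip
    core black
    ui gray
    ui black
  cfg black
  parser gray
    parser→cfg: cfg black — skip
    opt gray
      net gray
        net→io: io is gray → back edge
Back edge closes the cycle io → parser → opt → net → io; its vertices are {io, net, opt, parser}.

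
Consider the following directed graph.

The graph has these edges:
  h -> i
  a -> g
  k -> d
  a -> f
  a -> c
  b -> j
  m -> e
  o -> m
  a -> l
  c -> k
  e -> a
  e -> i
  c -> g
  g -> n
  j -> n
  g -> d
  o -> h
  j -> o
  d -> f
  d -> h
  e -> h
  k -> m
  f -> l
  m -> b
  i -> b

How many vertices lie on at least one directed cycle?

A vertex is on a directed cycle iff it belongs to a strongly connected component of size ≥ 2 (or has a self-loop).
The vertices on cycles are {a, b, c, d, e, g, h, i, j, k, m, o} — 12 in total.

12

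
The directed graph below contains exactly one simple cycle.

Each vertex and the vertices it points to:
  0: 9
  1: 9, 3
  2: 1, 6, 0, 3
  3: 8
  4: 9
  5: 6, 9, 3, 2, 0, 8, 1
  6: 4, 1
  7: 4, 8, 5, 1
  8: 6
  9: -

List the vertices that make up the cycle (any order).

1, 3, 6, 8

DFS with gray/black marking from 6:
6 gray
  4 gray
    9 gray
    9 black
  4 black
  1 gray
    1→9: 9 black — skip
    3 gray
      8 gray
        8→6: 6 is gray → back edge
Back edge closes the cycle 6 → 1 → 3 → 8 → 6; its vertices are {1, 3, 6, 8}.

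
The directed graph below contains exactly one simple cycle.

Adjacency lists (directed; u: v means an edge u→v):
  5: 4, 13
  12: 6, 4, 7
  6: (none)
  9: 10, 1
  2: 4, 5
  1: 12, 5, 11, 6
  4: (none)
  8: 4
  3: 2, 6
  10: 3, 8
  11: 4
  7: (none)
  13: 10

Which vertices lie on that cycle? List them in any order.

2, 3, 5, 10, 13

DFS with gray/black marking from 10:
10 gray
  3 gray
    2 gray
      4 gray
      4 black
      5 gray
        5→4: 4 black — skip
        13 gray
          13→10: 10 is gray → back edge
Back edge closes the cycle 10 → 3 → 2 → 5 → 13 → 10; its vertices are {2, 3, 5, 10, 13}.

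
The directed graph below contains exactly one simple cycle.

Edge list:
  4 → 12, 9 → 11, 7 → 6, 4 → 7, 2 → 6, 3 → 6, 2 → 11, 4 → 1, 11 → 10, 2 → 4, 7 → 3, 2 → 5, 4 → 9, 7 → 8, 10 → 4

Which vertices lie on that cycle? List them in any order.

4, 9, 10, 11

DFS with gray/black marking from 4:
4 gray
  1 gray
  1 black
  12 gray
  12 black
  7 gray
    3 gray
      6 gray
      6 black
    3 black
    8 gray
    8 black
    7→6: 6 black — skip
  7 black
  9 gray
    11 gray
      10 gray
        10→4: 4 is gray → back edge
Back edge closes the cycle 4 → 9 → 11 → 10 → 4; its vertices are {4, 9, 10, 11}.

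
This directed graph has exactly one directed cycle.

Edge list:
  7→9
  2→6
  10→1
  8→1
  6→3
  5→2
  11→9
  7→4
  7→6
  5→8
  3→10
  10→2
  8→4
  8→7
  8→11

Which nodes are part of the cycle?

2, 3, 6, 10

DFS with gray/black marking from 2:
2 gray
  6 gray
    3 gray
      10 gray
        1 gray
        1 black
        10→2: 2 is gray → back edge
Back edge closes the cycle 2 → 6 → 3 → 10 → 2; its vertices are {2, 3, 6, 10}.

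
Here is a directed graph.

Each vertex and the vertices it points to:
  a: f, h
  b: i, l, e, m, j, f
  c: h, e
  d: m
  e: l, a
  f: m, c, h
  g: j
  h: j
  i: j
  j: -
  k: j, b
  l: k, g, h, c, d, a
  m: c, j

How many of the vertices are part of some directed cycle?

9

A vertex is on a directed cycle iff it belongs to a strongly connected component of size ≥ 2 (or has a self-loop).
The vertices on cycles are {a, b, c, d, e, f, k, l, m} — 9 in total.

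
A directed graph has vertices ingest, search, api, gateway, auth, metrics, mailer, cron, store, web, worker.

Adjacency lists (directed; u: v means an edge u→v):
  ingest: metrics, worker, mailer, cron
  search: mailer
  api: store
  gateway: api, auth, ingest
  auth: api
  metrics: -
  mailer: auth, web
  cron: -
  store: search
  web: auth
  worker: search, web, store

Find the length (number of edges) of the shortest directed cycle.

For each vertex v, BFS finds the shortest path from v back to v.
The shortest such closed walk is auth → api → store → search → mailer → auth, length 5.

5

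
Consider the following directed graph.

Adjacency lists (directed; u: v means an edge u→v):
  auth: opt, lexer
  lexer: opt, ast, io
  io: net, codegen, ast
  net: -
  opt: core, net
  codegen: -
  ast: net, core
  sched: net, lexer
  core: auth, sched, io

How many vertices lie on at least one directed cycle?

7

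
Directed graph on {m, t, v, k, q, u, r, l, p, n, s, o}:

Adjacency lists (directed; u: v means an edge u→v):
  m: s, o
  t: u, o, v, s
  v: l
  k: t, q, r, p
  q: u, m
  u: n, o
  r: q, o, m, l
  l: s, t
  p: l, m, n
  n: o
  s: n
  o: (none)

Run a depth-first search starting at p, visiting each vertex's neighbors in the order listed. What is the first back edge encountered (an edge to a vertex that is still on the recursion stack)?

DFS from p (visiting each vertex's neighbors in the order listed); mark gray on enter, black on exit:
p gray
  l gray
    s gray
      n gray
        o gray
        o black
      n black
    s black
    t gray
      u gray
        u→n: n black — skip
        u→o: o black — skip
      u black
      t→o: o black — skip
      v gray
        v→l: l is gray → back edge
First back edge: v → l.

v->l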